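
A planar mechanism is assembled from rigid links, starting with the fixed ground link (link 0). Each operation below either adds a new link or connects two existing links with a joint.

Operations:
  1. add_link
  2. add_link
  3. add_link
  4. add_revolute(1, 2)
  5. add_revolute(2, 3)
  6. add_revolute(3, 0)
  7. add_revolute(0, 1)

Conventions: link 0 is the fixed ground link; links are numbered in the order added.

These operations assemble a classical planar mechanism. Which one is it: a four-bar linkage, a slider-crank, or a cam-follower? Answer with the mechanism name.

links: 4 (incl. ground); joints: 4 revolute, 0 prismatic, 0 higher (cam) pair, forming one closed loop
4 links in a single 4R loop → four-bar linkage

four-bar linkage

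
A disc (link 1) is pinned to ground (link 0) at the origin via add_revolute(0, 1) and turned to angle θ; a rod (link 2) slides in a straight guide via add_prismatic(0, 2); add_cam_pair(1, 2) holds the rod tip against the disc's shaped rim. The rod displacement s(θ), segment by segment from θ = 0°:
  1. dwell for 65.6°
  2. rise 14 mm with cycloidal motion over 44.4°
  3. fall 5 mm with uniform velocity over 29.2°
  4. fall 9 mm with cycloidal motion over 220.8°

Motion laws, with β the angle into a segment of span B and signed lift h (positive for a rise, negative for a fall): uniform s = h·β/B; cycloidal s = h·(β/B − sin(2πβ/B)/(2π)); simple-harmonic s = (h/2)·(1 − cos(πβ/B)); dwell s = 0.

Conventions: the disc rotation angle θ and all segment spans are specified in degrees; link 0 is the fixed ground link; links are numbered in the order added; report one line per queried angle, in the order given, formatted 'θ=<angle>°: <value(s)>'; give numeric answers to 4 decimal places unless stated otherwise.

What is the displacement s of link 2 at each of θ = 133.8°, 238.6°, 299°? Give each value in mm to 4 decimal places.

segment 1 (0° to 65.6°, dwell): s unchanged at 0.0000
segment 2 (65.6° to 110°, cycloidal, h = 14) is passed completely: s = 0.0000 + (14) = 14.0000
θ = 133.8° falls in segment 3 (110° to 139.2°, uniform, h = -5): β = 133.8 − 110 = 23.8°, B = 29.2°; Δs = -5·23.8/29.2 = -4.0753; s = 14.0000 − 4.0753 = 9.9247
segment 3 (110° to 139.2°, uniform, h = -5) is passed completely: s = 14.0000 + (-5) = 9.0000
θ = 238.6° falls in segment 4 (139.2° to 360°, cycloidal, h = -9): β = 238.6 − 139.2 = 99.4°, B = 220.8°; Δs = -9·(0.4502 − sin(2π·0.4502)/(2π)) = -3.6105; s = 9.0000 − 3.6105 = 5.3895
θ = 299° falls in segment 4 (139.2° to 360°, cycloidal, h = -9): β = 299 − 139.2 = 159.8°, B = 220.8°; Δs = -9·(0.7237 − sin(2π·0.7237)/(2π)) = -7.9265; s = 9.0000 − 7.9265 = 1.0735

θ=133.8°: 9.9247
θ=238.6°: 5.3895
θ=299°: 1.0735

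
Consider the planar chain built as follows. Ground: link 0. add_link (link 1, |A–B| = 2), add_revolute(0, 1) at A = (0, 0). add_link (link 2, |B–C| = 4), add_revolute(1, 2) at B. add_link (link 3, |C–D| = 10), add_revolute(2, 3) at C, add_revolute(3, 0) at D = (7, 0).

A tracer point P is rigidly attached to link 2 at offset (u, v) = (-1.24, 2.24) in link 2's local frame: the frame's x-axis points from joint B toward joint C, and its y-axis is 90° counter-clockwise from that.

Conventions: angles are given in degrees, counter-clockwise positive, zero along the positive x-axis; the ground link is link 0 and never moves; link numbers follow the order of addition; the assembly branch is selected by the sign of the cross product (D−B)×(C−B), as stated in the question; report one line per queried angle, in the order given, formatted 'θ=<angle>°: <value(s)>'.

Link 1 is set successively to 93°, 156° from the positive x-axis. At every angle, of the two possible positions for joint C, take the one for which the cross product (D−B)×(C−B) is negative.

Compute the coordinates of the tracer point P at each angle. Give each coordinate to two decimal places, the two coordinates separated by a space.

A=(0,0), D=(7.00,0)
θ=93°: B = A + 2.00·(cos93°, sin93°) = (-0.1047, 1.9973)
θ=93°: |BD| = 7.3801
θ=93°: circle(B,4.00) ∩ circle(D,10.00): a=-2.0010, h=3.4635
θ=93°:   candidates: C₊=(-1.0936,5.8731) cross=25.561; C₋=(-2.9683,-0.7955) cross=-25.561
θ=93°:   branch - wants cross < 0 → take C=(-2.9683,-0.7955) (cross=-25.561)
θ=93°: ex = (C−B)/|BC| = (-0.7159,-0.6982); ey = (0.6982,-0.7159)
θ=93°: P = B + -1.24·ex + 2.24·ey = (2.3470,1.2594)
θ=156°: B = A + 2.00·(cos156°, sin156°) = (-1.8271, 0.8135)
θ=156°: |BD| = 8.8645
θ=156°: circle(B,4.00) ∩ circle(D,10.00): a=-0.3058, h=3.9883
θ=156°:   candidates: C₊=(-1.7656,4.8130) cross=35.354; C₋=(-2.4976,-3.1299) cross=-35.354
θ=156°:   branch - wants cross < 0 → take C=(-2.4976,-3.1299) (cross=-35.354)
θ=156°: ex = (C−B)/|BC| = (-0.1676,-0.9859); ey = (0.9859,-0.1676)
θ=156°: P = B + -1.24·ex + 2.24·ey = (0.5891,1.6605)

θ=93°: 2.35 1.26
θ=156°: 0.59 1.66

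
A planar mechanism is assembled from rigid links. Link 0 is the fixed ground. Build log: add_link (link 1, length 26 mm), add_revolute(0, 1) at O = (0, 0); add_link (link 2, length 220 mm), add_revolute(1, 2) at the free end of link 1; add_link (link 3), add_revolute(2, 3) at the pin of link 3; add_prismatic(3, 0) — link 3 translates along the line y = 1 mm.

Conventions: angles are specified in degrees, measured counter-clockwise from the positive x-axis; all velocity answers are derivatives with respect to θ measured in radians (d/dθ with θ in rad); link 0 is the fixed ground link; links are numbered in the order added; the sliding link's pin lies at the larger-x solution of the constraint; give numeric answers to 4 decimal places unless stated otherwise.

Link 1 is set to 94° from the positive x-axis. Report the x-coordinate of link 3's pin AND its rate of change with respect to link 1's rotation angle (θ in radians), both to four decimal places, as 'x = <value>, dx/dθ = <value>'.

geometry: r = 26 mm, L = 220 mm, e = 1 mm
crank pin P = (r cos θ, r sin θ) = (-1.813668, 25.936665)
h = r sin θ − e = 25.936665 − 1 = 24.936665
x = r cos θ + √(L² − h²) = -1.813668 + 218.582165 = 216.768496
dx/dθ = −r sin θ − h·r cos θ/√(L² − h²) (θ in radians; h = 24.936665) = -25.729755

x = 216.7685, dx/dθ = -25.7298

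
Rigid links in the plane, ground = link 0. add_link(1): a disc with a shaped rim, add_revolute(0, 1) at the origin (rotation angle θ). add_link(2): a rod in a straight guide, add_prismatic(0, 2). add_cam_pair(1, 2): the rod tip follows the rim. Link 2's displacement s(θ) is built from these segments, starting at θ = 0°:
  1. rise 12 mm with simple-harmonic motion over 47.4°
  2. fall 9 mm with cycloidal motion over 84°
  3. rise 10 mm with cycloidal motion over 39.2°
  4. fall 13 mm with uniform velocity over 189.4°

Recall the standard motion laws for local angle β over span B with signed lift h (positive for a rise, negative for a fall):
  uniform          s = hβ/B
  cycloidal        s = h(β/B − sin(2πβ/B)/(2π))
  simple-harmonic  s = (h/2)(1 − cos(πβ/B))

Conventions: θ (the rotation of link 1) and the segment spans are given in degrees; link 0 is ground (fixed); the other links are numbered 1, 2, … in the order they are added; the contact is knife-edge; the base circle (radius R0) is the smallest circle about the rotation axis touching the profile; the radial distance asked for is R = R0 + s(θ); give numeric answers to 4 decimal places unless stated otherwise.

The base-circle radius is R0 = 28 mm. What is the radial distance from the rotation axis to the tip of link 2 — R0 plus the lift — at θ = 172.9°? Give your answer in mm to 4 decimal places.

segment 1 (0° to 47.4°, simple-harmonic, h = 12) is passed completely: s = 0.0000 + (12) = 12.0000
segment 2 (47.4° to 131.4°, cycloidal, h = -9) is passed completely: s = 12.0000 + (-9) = 3.0000
segment 3 (131.4° to 170.6°, cycloidal, h = 10) is passed completely: s = 3.0000 + (10) = 13.0000
θ = 172.9° falls in segment 4 (170.6° to 360°, uniform, h = -13): β = 172.9 − 170.6 = 2.3°, B = 189.4°; Δs = -13·2.3/189.4 = -0.1579; s = 13.0000 − 0.1579 = 12.8421
R = R0 + s = 28 + 12.8421 = 40.8421

40.8421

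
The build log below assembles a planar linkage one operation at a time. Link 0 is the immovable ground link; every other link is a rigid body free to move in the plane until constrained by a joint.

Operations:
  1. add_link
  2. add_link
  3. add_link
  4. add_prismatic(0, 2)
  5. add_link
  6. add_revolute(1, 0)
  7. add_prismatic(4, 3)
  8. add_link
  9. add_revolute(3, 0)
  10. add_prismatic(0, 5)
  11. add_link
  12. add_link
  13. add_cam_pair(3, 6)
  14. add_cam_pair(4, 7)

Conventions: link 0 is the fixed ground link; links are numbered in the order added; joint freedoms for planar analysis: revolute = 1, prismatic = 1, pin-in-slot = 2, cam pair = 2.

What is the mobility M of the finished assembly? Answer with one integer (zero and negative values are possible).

link 0 = ground. State L|J1|J2 = 1|0|0
+link1  2|0|0
+link2  3|0|0
+link3  4|0|0
P(0,2) f=1→J1  4|1|0
+link4  5|1|0
R(1,0) f=1→J1  5|2|0
P(4,3) f=1→J1  5|3|0
+link5  6|3|0
R(3,0) f=1→J1  6|4|0
P(0,5) f=1→J1  6|5|0
+link6  7|5|0
+link7  8|5|0
C(3,6) f=2→J2  8|5|1
C(4,7) f=2→J2  8|5|2
M = 3(8−1)−2·5−2 = 21−10−2 = 9

M = 9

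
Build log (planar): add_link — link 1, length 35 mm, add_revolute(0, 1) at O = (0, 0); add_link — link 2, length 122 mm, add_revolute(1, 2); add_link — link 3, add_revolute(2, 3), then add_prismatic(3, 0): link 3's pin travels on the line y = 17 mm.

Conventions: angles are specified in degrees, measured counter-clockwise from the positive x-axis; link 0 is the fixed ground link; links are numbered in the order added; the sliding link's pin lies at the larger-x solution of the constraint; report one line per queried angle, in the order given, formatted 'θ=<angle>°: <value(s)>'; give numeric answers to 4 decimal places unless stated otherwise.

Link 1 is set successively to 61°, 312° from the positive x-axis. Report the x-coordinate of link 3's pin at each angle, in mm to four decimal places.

geometry: r = 35 mm, L = 122 mm, e = 17 mm
θ=61°: crank pin P = (r cos θ, r sin θ) = (16.968337, 30.611690)
θ=61°: h = r sin θ − e = 30.611690 − 17 = 13.611690
θ=61°: x = r cos θ + √(L² − h²) = 16.968337 + 121.238286 = 138.206622
θ=312°: crank pin P = (r cos θ, r sin θ) = (23.419571, -26.010069)
θ=312°: h = r sin θ − e = -26.010069 − 17 = -43.010069
θ=312°: x = r cos θ + √(L² − h²) = 23.419571 + 114.167132 = 137.586703

θ=61°: 138.2066
θ=312°: 137.5867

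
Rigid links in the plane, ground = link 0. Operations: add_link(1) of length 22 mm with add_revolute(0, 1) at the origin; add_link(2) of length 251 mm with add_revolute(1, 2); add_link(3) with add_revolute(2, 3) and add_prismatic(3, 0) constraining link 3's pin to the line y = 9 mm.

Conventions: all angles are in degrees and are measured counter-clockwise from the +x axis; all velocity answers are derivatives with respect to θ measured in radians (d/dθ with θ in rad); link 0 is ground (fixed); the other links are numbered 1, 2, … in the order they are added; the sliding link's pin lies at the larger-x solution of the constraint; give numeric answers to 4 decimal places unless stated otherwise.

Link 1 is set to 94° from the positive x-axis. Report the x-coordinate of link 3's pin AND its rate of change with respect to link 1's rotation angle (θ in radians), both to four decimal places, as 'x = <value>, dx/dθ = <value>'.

geometry: r = 22 mm, L = 251 mm, e = 9 mm
crank pin P = (r cos θ, r sin θ) = (-1.534642, 21.946409)
h = r sin θ − e = 21.946409 − 9 = 12.946409
x = r cos θ + √(L² − h²) = -1.534642 + 250.665894 = 249.131252
dx/dθ = −r sin θ − h·r cos θ/√(L² − h²) (θ in radians; h = 12.946409) = -21.867148

x = 249.1313, dx/dθ = -21.8671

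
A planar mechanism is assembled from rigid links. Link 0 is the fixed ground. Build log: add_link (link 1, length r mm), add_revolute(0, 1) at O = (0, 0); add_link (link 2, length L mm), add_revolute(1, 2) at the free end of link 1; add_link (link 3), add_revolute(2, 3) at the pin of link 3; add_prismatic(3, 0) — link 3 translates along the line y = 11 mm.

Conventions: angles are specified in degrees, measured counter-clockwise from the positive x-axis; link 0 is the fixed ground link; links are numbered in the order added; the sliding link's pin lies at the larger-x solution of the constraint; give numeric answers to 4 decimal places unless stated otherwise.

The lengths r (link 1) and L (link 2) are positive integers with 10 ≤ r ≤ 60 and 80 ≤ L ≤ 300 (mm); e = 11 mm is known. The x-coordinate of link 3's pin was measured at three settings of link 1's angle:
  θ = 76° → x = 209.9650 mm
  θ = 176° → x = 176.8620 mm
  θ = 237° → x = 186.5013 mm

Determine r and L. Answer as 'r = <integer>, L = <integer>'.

constraint per measurement: (x − r cos θ)² + (r sin θ − e)² = L²
subtracting the θ₁ and θ₂ equations cancels the r² and L² terms:
r = (x₁² − x₂²) / (2[(x₁cos θ₁ + e sin θ₁) − (x₂cos θ₂ + e sin θ₂)]) = 27.0000 → r = 27
L² = (x₁ − r cos θ₁)² + (r sin θ₁ − e)² = 41616.0085 → L = 204.0000 → L = 204
check at θ₃=237°: x = 186.5013 (printed 186.5013) ✓

r = 27, L = 204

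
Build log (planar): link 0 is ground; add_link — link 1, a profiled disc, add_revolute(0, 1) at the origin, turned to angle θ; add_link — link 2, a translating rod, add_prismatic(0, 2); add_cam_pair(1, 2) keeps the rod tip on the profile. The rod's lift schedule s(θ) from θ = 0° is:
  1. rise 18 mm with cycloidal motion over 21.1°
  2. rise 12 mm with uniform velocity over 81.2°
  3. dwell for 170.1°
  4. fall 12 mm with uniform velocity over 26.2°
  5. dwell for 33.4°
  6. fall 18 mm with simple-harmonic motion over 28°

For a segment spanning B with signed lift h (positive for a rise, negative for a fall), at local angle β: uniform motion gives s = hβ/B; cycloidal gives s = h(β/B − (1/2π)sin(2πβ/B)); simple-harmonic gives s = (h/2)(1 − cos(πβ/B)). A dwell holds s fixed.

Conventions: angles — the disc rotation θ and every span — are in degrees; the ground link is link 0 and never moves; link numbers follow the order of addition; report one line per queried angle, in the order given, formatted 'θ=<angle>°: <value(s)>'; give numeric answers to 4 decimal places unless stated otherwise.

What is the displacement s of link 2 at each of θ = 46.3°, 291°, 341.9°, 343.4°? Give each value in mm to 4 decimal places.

seg 1 [0°–21.1°] cycloidal, h=18: full span → s += 18 → s = 18.0000
seg 2 [21.1°–102.3°] uniform, h=12: θ=46.3° here. β=25.2, B=81.2. 12·25.2/81.2 = 3.7241 → s = 21.7241
seg 2 [21.1°–102.3°] uniform, h=12: full span → s += 12 → s = 30.0000
seg 3 [102.3°–272.4°] dwell: s stays 30.0000
seg 4 [272.4°–298.6°] uniform, h=-12: θ=291° here. β=18.6, B=26.2. -12·18.6/26.2 = -8.5191 → s = 21.4809
seg 4 [272.4°–298.6°] uniform, h=-12: full span → s += -12 → s = 18.0000
seg 5 [298.6°–332°] dwell: s stays 18.0000
seg 6 [332°–360°] simple-harmonic, h=-18: θ=341.9° here. β=9.9, B=28. -18/2·(1 − cos(π·0.3536)) = -5.0043 → s = 12.9957
seg 6 [332°–360°] simple-harmonic, h=-18: θ=343.4° here. β=11.4, B=28. -18/2·(1 − cos(π·0.4071)) = -6.4116 → s = 11.5884

θ=46.3°: 21.7241
θ=291°: 21.4809
θ=341.9°: 12.9957
θ=343.4°: 11.5884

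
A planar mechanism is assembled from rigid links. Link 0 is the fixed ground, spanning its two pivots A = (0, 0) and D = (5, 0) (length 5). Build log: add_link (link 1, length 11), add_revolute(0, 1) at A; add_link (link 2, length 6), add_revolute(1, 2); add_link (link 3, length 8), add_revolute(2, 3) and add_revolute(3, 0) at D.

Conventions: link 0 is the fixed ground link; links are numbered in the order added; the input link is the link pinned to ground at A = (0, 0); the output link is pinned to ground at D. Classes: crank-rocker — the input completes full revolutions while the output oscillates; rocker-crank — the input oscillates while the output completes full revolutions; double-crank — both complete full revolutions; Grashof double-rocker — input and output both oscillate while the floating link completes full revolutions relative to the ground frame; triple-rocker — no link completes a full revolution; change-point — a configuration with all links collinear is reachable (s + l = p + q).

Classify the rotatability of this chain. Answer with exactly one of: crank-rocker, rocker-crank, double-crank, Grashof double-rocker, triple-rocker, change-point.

lengths: ground=5, input=11, coupler=6, output=8
sorted: s=5 (shortest), l=11 (longest), p+q=14
s + l = 16 vs p + q = 14
s + l > p + q → non-Grashof → no link fully rotates → triple-rocker

triple-rocker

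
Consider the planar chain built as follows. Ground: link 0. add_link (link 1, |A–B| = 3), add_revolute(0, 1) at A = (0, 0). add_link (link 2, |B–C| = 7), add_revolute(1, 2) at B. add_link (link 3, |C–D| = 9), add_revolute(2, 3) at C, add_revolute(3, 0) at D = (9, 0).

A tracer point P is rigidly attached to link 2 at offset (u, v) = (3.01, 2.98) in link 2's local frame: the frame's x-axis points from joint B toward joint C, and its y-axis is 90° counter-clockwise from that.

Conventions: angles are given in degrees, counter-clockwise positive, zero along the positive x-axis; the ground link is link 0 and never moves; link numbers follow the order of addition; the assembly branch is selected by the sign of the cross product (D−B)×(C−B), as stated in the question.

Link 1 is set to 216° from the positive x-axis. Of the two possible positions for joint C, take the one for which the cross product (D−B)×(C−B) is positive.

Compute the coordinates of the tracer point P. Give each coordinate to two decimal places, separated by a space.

A=(0,0), D=(9.00,0)
B = A + 3.00·(cos216°, sin216°) = (-2.4271, -1.7634)
|BD| = 11.5623
circle(B,7.00) ∩ circle(D,9.00): a=4.3973, h=5.4464
  candidates: C₊=(1.0882,4.2900) cross=62.973; C₋=(2.7495,-6.4754) cross=-62.973
  branch + wants cross > 0 → take C=(1.0882,4.2900) (cross=62.973)
ex = (C−B)/|BC| = (0.5022,0.8648); ey = (-0.8648,0.5022)
P = B + 3.01·ex + 2.98·ey = (-3.4925,2.3361)

-3.49 2.34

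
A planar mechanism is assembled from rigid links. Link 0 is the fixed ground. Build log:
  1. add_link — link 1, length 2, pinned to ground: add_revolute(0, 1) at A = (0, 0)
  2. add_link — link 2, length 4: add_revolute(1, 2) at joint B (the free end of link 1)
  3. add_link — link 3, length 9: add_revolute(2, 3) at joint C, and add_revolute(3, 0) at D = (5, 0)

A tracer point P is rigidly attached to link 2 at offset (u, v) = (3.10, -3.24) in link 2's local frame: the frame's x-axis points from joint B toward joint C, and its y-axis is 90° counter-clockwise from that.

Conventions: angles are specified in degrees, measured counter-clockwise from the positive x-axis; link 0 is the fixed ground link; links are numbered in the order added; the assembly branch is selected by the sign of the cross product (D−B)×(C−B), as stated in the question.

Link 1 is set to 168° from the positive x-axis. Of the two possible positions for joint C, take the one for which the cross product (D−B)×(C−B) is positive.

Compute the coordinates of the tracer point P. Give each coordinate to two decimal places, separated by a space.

A=(0,0), D=(5.00,0)
B = A + 2.00·(cos168°, sin168°) = (-1.9563, 0.4158)
|BD| = 6.9687
circle(B,4.00) ∩ circle(D,9.00): a=-1.1793, h=3.8222
  candidates: C₊=(-2.9055,4.3016) cross=26.636; C₋=(-3.3616,-3.3292) cross=-26.636
  branch + wants cross > 0 → take C=(-2.9055,4.3016) (cross=26.636)
ex = (C−B)/|BC| = (-0.2373,0.9714); ey = (-0.9714,-0.2373)
P = B + 3.10·ex + -3.24·ey = (0.4556,4.1961)

0.46 4.20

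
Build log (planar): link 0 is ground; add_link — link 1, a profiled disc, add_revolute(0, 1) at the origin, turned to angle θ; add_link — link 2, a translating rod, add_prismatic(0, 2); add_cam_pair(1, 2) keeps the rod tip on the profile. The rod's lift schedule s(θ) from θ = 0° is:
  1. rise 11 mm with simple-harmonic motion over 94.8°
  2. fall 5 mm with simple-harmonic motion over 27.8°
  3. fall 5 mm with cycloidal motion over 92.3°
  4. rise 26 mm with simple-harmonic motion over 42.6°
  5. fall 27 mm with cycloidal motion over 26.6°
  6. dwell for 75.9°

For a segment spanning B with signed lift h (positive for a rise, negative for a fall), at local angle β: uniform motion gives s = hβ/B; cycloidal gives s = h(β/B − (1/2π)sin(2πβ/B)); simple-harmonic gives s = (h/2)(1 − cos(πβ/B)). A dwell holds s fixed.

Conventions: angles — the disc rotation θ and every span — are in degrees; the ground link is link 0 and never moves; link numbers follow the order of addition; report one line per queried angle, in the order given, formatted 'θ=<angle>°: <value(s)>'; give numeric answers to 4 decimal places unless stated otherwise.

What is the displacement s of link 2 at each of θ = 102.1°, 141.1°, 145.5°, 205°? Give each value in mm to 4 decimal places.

seg 1 [0°–94.8°] simple-harmonic, h=11: full span → s += 11 → s = 11.0000
seg 2 [94.8°–122.6°] simple-harmonic, h=-5: θ=102.1° here. β=7.3, B=27.8. -5/2·(1 − cos(π·0.2626)) = -0.8035 → s = 10.1965
seg 2 [94.8°–122.6°] simple-harmonic, h=-5: full span → s += -5 → s = 6.0000
seg 3 [122.6°–214.9°] cycloidal, h=-5: θ=141.1° here. β=18.5, B=92.3. -5·(0.2004 − sin(2π·0.2004)/(2π)) = -0.2447 → s = 5.7553
seg 3 [122.6°–214.9°] cycloidal, h=-5: θ=145.5° here. β=22.9, B=92.3. -5·(0.2481 − sin(2π·0.2481)/(2π)) = -0.4448 → s = 5.5552
seg 3 [122.6°–214.9°] cycloidal, h=-5: θ=205° here. β=82.4, B=92.3. -5·(0.8927 − sin(2π·0.8927)/(2π)) = -4.9603 → s = 1.0397

θ=102.1°: 10.1965
θ=141.1°: 5.7553
θ=145.5°: 5.5552
θ=205°: 1.0397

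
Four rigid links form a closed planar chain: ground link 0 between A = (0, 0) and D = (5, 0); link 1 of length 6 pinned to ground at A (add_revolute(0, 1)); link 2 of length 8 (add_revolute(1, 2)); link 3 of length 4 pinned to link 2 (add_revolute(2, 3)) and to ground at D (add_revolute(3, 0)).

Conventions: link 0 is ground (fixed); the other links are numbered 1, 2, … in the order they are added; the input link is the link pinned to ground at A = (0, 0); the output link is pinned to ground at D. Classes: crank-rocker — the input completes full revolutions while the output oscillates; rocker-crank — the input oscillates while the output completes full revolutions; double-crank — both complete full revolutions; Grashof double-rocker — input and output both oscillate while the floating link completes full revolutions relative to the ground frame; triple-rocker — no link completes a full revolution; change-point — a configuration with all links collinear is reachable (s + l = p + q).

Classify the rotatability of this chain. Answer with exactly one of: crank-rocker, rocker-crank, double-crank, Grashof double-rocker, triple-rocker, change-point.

lengths: ground=5, input=6, coupler=8, output=4
sorted: s=4 (shortest), l=8 (longest), p+q=11
s + l = 12 vs p + q = 11
s + l > p + q → non-Grashof → no link fully rotates → triple-rocker

triple-rocker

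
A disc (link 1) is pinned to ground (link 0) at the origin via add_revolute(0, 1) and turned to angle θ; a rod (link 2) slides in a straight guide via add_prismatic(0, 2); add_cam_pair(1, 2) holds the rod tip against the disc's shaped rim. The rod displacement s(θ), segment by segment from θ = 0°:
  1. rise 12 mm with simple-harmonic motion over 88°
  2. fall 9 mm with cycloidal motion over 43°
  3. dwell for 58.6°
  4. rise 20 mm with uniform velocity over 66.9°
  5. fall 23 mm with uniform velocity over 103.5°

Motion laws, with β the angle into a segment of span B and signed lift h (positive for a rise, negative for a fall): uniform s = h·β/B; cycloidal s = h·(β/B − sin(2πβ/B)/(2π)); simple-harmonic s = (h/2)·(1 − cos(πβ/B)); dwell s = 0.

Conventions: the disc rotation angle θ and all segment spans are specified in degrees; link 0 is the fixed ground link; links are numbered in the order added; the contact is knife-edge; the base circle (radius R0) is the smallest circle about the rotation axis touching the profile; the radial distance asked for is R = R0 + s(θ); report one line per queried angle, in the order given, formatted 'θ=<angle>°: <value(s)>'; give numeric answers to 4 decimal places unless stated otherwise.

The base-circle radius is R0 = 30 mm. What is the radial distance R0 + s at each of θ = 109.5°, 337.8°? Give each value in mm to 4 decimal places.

segment 1 (0° to 88°, simple-harmonic, h = 12) is passed completely: s = 0.0000 + (12) = 12.0000
θ = 109.5° falls in segment 2 (88° to 131°, cycloidal, h = -9): β = 109.5 − 88 = 21.5°, B = 43°; Δs = -9·(0.5000 − sin(2π·0.5000)/(2π)) = -4.5000; s = 12.0000 − 4.5000 = 7.5000
segment 2 (88° to 131°, cycloidal, h = -9) is passed completely: s = 12.0000 + (-9) = 3.0000
segment 3 (131° to 189.6°, dwell): s unchanged at 3.0000
segment 4 (189.6° to 256.5°, uniform, h = 20) is passed completely: s = 3.0000 + (20) = 23.0000
θ = 337.8° falls in segment 5 (256.5° to 360°, uniform, h = -23): β = 337.8 − 256.5 = 81.3°, B = 103.5°; Δs = -23·81.3/103.5 = -18.0667; s = 23.0000 − 18.0667 = 4.9333
θ=109.5°: R = R0 + s = 30 + 7.5000 = 37.5000
θ=337.8°: R = R0 + s = 30 + 4.9333 = 34.9333

θ=109.5°: 37.5000
θ=337.8°: 34.9333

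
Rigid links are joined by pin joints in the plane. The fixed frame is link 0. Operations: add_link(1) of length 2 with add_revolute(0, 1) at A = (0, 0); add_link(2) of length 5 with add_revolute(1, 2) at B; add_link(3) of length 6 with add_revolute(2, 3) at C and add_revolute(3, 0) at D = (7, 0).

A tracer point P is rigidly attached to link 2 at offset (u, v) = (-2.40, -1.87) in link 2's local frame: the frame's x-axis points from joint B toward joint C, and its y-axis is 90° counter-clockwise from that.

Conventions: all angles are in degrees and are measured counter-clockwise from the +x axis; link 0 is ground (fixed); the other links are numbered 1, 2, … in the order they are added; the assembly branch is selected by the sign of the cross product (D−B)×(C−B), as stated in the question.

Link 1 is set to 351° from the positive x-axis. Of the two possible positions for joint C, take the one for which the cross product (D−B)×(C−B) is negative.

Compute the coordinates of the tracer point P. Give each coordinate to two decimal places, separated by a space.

A=(0,0), D=(7.00,0)
B = A + 2.00·(cos351°, sin351°) = (1.9754, -0.3129)
|BD| = 5.0344
circle(B,5.00) ∩ circle(D,6.00): a=1.4247, h=4.7927
  candidates: C₊=(3.0995,4.5591) cross=24.128; C₋=(3.6952,-5.0078) cross=-24.128
  branch - wants cross < 0 → take C=(3.6952,-5.0078) (cross=-24.128)
ex = (C−B)/|BC| = (0.3440,-0.9390); ey = (0.9390,0.3440)
P = B + -2.40·ex + -1.87·ey = (-0.6060,1.2975)

-0.61 1.30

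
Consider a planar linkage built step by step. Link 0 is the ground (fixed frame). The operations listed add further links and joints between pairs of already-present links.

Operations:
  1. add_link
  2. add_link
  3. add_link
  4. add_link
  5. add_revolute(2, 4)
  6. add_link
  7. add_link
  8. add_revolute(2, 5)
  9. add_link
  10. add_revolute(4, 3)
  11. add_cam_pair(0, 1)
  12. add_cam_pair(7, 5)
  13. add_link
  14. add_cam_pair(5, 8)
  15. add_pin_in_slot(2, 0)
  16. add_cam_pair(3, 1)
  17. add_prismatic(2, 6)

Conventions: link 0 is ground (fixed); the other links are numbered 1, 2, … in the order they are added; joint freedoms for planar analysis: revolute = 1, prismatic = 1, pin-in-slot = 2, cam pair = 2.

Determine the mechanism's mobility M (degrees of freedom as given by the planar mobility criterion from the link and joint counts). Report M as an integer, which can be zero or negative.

L=1 J1=0 J2=0
add link → L=2 J1=0 J2=0
add link → L=3 J1=0 J2=0
add link → L=4 J1=0 J2=0
add link → L=5 J1=0 J2=0
R@2,4 dof=1 J1 → L=5 J1=1 J2=0
add link → L=6 J1=1 J2=0
add link → L=7 J1=1 J2=0
R@2,5 dof=1 J1 → L=7 J1=2 J2=0
add link → L=8 J1=2 J2=0
R@4,3 dof=1 J1 → L=8 J1=3 J2=0
C@0,1 dof=2 J2 → L=8 J1=3 J2=1
C@7,5 dof=2 J2 → L=8 J1=3 J2=2
add link → L=9 J1=3 J2=2
C@5,8 dof=2 J2 → L=9 J1=3 J2=3
PS@2,0 dof=2 J2 → L=9 J1=3 J2=4
C@3,1 dof=2 J2 → L=9 J1=3 J2=5
P@2,6 dof=1 J1 → L=9 J1=4 J2=5
M=3(L−1)−2J1−J2=3·8−2·4−5=11

M = 11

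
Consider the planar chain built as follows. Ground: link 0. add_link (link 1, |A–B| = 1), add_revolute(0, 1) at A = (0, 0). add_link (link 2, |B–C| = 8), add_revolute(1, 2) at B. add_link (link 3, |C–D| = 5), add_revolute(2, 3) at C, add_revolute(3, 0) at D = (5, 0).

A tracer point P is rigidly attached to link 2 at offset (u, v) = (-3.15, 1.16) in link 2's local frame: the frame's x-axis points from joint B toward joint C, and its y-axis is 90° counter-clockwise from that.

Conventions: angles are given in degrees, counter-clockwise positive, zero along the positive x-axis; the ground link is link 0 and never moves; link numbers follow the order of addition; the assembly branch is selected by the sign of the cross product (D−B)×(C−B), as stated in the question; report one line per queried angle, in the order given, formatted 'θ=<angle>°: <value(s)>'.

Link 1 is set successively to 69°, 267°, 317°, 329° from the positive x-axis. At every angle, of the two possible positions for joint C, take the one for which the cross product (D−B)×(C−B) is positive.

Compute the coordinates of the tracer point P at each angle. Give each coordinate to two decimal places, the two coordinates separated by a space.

A=(0,0), D=(5.00,0)
θ=69°: B = A + 1.00·(cos69°, sin69°) = (0.3584, 0.9336)
θ=69°: |BD| = 4.7346
θ=69°: circle(B,8.00) ∩ circle(D,5.00): a=6.4859, h=4.6833
θ=69°:   candidates: C₊=(7.6404,4.2460) cross=22.173; C₋=(5.7935,-4.9366) cross=-22.173
θ=69°:   branch + wants cross > 0 → take C=(7.6404,4.2460) (cross=22.173)
θ=69°: ex = (C−B)/|BC| = (0.9103,0.4140); ey = (-0.4140,0.9103)
θ=69°: P = B + -3.15·ex + 1.16·ey = (-2.9892,0.6852)
θ=267°: B = A + 1.00·(cos267°, sin267°) = (-0.0523, -0.9986)
θ=267°: |BD| = 5.1501
θ=267°: circle(B,8.00) ∩ circle(D,5.00): a=6.3614, h=4.8511
θ=267°:   candidates: C₊=(5.2477,4.9939) cross=24.983; C₋=(7.1290,-4.5241) cross=-24.983
θ=267°:   branch + wants cross > 0 → take C=(5.2477,4.9939) (cross=24.983)
θ=267°: ex = (C−B)/|BC| = (0.6625,0.7491); ey = (-0.7491,0.6625)
θ=267°: P = B + -3.15·ex + 1.16·ey = (-3.0081,-2.5897)
θ=317°: B = A + 1.00·(cos317°, sin317°) = (0.7314, -0.6820)
θ=317°: |BD| = 4.3228
θ=317°: circle(B,8.00) ∩ circle(D,5.00): a=6.6724, h=4.4136
θ=317°:   candidates: C₊=(6.6238,4.7290) cross=19.079; C₋=(8.0165,-3.9876) cross=-19.079
θ=317°:   branch + wants cross > 0 → take C=(6.6238,4.7290) (cross=19.079)
θ=317°: ex = (C−B)/|BC| = (0.7366,0.6764); ey = (-0.6764,0.7366)
θ=317°: P = B + -3.15·ex + 1.16·ey = (-2.3734,-1.9582)
θ=329°: B = A + 1.00·(cos329°, sin329°) = (0.8572, -0.5150)
θ=329°: |BD| = 4.1747
θ=329°: circle(B,8.00) ∩ circle(D,5.00): a=6.7583, h=4.2808
θ=329°:   candidates: C₊=(7.0357,4.5668) cross=17.871; C₋=(8.0920,-3.9293) cross=-17.871
θ=329°:   branch + wants cross > 0 → take C=(7.0357,4.5668) (cross=17.871)
θ=329°: ex = (C−B)/|BC| = (0.7723,0.6352); ey = (-0.6352,0.7723)
θ=329°: P = B + -3.15·ex + 1.16·ey = (-2.3125,-1.6201)

θ=69°: -2.99 0.69
θ=267°: -3.01 -2.59
θ=317°: -2.37 -1.96
θ=329°: -2.31 -1.62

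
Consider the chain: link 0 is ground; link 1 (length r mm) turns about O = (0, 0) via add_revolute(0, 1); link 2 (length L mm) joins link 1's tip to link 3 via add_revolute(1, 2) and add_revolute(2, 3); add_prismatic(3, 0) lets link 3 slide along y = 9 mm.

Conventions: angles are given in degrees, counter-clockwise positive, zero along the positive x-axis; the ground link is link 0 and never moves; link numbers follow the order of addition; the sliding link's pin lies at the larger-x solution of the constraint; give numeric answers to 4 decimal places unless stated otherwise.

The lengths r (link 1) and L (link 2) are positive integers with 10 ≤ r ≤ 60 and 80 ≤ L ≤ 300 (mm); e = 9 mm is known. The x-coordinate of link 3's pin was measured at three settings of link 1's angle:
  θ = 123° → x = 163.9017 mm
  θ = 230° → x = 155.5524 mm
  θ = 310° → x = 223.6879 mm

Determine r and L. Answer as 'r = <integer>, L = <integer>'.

constraint per measurement: (x − r cos θ)² + (r sin θ − e)² = L²
subtracting the θ₁ and θ₂ equations cancels the r² and L² terms:
r = (x₁² − x₂²) / (2[(x₁cos θ₁ + e sin θ₁) − (x₂cos θ₂ + e sin θ₂)]) = 53.0002 → r = 53
L² = (x₁ − r cos θ₁)² + (r sin θ₁ − e)² = 38416.0055 → L = 196.0000 → L = 196
check at θ₃=310°: x = 223.6879 (printed 223.6879) ✓

r = 53, L = 196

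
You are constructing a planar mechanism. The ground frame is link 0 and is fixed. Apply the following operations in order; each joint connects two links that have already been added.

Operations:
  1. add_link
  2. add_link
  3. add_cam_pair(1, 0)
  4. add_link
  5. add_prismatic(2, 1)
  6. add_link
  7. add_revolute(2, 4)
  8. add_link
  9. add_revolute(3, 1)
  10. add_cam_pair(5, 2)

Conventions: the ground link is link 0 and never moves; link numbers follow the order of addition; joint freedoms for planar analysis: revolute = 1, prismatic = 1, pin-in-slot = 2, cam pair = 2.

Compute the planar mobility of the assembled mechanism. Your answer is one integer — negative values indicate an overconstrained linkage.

ground; <1,0,0>
#1 <2,0,0>
#2 <3,0,0>
C:1↔0 J2 <3,0,1>
#3 <4,0,1>
P:2↔1 J1 <4,1,1>
#4 <5,1,1>
R:2↔4 J1 <5,2,1>
#5 <6,2,1>
R:3↔1 J1 <6,3,1>
C:5↔2 J2 <6,3,2>
3×5 − 2×3 − 1×2 = 7

M = 7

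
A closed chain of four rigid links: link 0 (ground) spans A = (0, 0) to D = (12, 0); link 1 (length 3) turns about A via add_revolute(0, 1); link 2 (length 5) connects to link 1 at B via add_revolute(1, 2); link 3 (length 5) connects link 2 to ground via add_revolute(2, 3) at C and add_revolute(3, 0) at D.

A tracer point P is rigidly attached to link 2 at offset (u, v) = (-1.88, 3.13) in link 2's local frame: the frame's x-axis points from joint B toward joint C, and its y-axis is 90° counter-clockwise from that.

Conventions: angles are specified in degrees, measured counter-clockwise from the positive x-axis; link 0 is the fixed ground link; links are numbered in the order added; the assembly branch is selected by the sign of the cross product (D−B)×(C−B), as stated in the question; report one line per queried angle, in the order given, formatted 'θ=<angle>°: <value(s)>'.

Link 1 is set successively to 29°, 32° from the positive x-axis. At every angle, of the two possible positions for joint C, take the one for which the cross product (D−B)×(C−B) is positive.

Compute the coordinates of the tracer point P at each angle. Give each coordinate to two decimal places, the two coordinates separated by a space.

A=(0,0), D=(12.00,0)
θ=29°: B = A + 3.00·(cos29°, sin29°) = (2.6239, 1.4544)
θ=29°: |BD| = 9.4883
θ=29°: circle(B,5.00) ∩ circle(D,5.00): a=4.7441, h=1.5790
θ=29°:   candidates: C₊=(7.5540,2.2875) cross=14.982; C₋=(7.0699,-0.8331) cross=-14.982
θ=29°:   branch + wants cross > 0 → take C=(7.5540,2.2875) (cross=14.982)
θ=29°: ex = (C−B)/|BC| = (0.9860,0.1666); ey = (-0.1666,0.9860)
θ=29°: P = B + -1.88·ex + 3.13·ey = (0.2486,4.2274)
θ=32°: B = A + 3.00·(cos32°, sin32°) = (2.5441, 1.5898)
θ=32°: |BD| = 9.5886
θ=32°: circle(B,5.00) ∩ circle(D,5.00): a=4.7943, h=1.4195
θ=32°:   candidates: C₊=(7.5074,2.1947) cross=13.611; C₋=(7.0367,-0.6049) cross=-13.611
θ=32°:   branch + wants cross > 0 → take C=(7.5074,2.1947) (cross=13.611)
θ=32°: ex = (C−B)/|BC| = (0.9927,0.1210); ey = (-0.1210,0.9927)
θ=32°: P = B + -1.88·ex + 3.13·ey = (0.2993,4.4693)

θ=29°: 0.25 4.23
θ=32°: 0.30 4.47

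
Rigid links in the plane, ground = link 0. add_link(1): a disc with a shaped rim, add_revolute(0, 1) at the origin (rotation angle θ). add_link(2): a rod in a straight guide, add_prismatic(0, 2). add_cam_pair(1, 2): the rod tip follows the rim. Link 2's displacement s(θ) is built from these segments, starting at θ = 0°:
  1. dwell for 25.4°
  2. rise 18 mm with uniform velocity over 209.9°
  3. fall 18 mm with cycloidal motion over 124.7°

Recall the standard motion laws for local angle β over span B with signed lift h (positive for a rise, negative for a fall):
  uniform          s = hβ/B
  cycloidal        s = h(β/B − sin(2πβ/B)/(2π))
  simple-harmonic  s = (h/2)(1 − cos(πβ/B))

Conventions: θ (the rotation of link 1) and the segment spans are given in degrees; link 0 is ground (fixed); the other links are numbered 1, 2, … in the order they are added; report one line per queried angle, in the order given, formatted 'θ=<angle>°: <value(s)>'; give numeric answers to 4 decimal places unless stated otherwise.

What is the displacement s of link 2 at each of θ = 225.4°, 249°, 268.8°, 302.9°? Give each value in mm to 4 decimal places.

segment 1 (0° to 25.4°, dwell): s unchanged at 0.0000
θ = 225.4° falls in segment 2 (25.4° to 235.3°, uniform, h = 18): β = 225.4 − 25.4 = 200°, B = 209.9°; Δs = 18·200/209.9 = 17.1510; s = 0.0000 + 17.1510 = 17.1510
segment 2 (25.4° to 235.3°, uniform, h = 18) is passed completely: s = 0.0000 + (18) = 18.0000
θ = 249° falls in segment 3 (235.3° to 360°, cycloidal, h = -18): β = 249 − 235.3 = 13.7°, B = 124.7°; Δs = -18·(0.1099 − sin(2π·0.1099)/(2π)) = -0.1534; s = 18.0000 − 0.1534 = 17.8466
θ = 268.8° falls in segment 3 (235.3° to 360°, cycloidal, h = -18): β = 268.8 − 235.3 = 33.5°, B = 124.7°; Δs = -18·(0.2686 − sin(2π·0.2686)/(2π)) = -1.9905; s = 18.0000 − 1.9905 = 16.0095
θ = 302.9° falls in segment 3 (235.3° to 360°, cycloidal, h = -18): β = 302.9 − 235.3 = 67.6°, B = 124.7°; Δs = -18·(0.5421 − sin(2π·0.5421)/(2π)) = -10.5068; s = 18.0000 − 10.5068 = 7.4932

θ=225.4°: 17.1510
θ=249°: 17.8466
θ=268.8°: 16.0095
θ=302.9°: 7.4932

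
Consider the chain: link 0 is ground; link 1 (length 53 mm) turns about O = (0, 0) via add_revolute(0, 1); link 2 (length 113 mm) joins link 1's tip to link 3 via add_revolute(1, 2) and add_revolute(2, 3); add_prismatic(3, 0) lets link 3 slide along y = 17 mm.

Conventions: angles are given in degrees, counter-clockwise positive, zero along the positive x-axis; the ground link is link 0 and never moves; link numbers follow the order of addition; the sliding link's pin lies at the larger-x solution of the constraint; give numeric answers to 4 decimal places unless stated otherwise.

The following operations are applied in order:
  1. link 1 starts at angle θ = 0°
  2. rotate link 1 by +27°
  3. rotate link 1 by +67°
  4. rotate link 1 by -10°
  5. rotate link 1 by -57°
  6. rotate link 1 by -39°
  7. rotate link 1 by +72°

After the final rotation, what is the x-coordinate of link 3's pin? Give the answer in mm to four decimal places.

geometry: r = 53 mm, L = 113 mm, e = 17 mm; θ starts at 0°
rotate link 1 by +27°: θ ← 0° +27° = 27°
rotate link 1 by +67°: θ ← 27° +67° = 94°
rotate link 1 by -10°: θ ← 94° -10° = 84°
rotate link 1 by -57°: θ ← 84° -57° = 27°
rotate link 1 by -39°: θ ← 27° -39° = -12°
rotate link 1 by +72°: θ ← -12° +72° = 60°
crank pin P = (r cos θ, r sin θ) = (26.500000, 45.899346)
h = r sin θ − e = 45.899346 − 17 = 28.899346
x = r cos θ + √(L² − h²) = 26.500000 + 109.242060 = 135.742060

135.7421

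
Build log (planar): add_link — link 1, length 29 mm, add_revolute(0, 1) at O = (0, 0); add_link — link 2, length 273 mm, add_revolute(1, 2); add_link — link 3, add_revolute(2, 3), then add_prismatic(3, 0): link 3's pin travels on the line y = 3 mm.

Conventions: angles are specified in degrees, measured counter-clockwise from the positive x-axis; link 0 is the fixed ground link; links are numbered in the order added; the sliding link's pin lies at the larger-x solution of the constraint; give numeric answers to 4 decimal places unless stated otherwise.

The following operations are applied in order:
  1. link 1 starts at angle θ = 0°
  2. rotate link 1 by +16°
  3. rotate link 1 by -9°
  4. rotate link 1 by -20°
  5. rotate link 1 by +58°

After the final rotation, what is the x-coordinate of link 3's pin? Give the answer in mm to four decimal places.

geometry: r = 29 mm, L = 273 mm, e = 3 mm; θ starts at 0°
rotate link 1 by +16°: θ ← 0° +16° = 16°
rotate link 1 by -9°: θ ← 16° -9° = 7°
rotate link 1 by -20°: θ ← 7° -20° = -13°
rotate link 1 by +58°: θ ← -13° +58° = 45°
crank pin P = (r cos θ, r sin θ) = (20.506097, 20.506097)
h = r sin θ − e = 20.506097 − 3 = 17.506097
x = r cos θ + √(L² − h²) = 20.506097 + 272.438133 = 292.944230

292.9442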